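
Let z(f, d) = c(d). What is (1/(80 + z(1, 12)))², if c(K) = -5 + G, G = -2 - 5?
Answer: 1/4624 ≈ 0.00021626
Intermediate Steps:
G = -7
c(K) = -12 (c(K) = -5 - 7 = -12)
z(f, d) = -12
(1/(80 + z(1, 12)))² = (1/(80 - 12))² = (1/68)² = 1/4624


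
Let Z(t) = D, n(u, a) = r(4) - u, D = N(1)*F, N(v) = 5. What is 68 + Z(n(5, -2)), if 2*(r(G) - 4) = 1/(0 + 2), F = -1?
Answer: 63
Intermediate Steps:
r(G) = 17/4 (r(G) = 4 + 1/(2*(0 + 2)) = 4 + (½)/2 = 4 + (½)*(½) = 4 + ¼ = 17/4)
D = -5 (D = 5*(-1) = -5)
n(u, a) = 17/4 - u
Z(t) = -5
68 + Z(n(5, -2)) = 68 - 5 = 63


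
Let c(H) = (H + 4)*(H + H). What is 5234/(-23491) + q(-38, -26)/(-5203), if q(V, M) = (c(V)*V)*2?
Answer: 4586024042/122223673 ≈ 37.522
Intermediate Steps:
c(H) = 2*H*(4 + H) (c(H) = (4 + H)*(2*H) = 2*H*(4 + H))
q(V, M) = 4*V**2*(4 + V) (q(V, M) = ((2*V*(4 + V))*V)*2 = (2*V**2*(4 + V))*2 = 4*V**2*(4 + V))
5234/(-23491) + q(-38, -26)/(-5203) = 5234/(-23491) + (4*(-38)**2*(4 - 38))/(-5203) = 5234*(-1/23491) + (4*1444*(-34))*(-1/5203) = -5234/23491 - 196384*(-1/5203) = -5234/23491 + 196384/5203 = 4586024042/122223673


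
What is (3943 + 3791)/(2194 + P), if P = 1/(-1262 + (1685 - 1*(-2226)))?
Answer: 20487366/5811907 ≈ 3.5251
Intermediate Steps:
P = 1/2649 (P = 1/(-1262 + (1685 + 2226)) = 1/(-1262 + 3911) = 1/2649 ≈ 0.00037750)
(3943 + 3791)/(2194 + P) = (3943 + 3791)/(2194 + 1/2649) = 7734/(5811907/2649) = 7734*(2649/5811907) = 20487366/5811907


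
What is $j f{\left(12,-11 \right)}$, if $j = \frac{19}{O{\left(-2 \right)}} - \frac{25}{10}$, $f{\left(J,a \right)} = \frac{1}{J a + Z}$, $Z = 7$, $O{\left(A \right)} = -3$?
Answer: $\frac{53}{750} \approx 0.070667$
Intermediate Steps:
$f{\left(J,a \right)} = \frac{1}{7 + J a}$ ($f{\left(J,a \right)} = \frac{1}{J a + 7} = \frac{1}{7 + J a}$)
$j = - \frac{53}{6}$ ($j = \frac{19}{-3} - \frac{25}{10} = 19 \left(- \frac{1}{3}\right) - \frac{5}{2} = - \frac{19}{3} - \frac{5}{2} = - \frac{53}{6} \approx -8.8333$)
$j f{\left(12,-11 \right)} = - \frac{53}{6 \left(7 + 12 \left(-11\right)\right)} = - \frac{53}{6 \left(7 - 132\right)} = - \frac{53}{6 \left(-125\right)} = \left(- \frac{53}{6}\right) \left(- \frac{1}{125}\right) = \frac{53}{750}$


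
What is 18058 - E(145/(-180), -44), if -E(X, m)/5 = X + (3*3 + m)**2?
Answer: 870443/36 ≈ 24179.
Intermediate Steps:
E(X, m) = -5*X - 5*(9 + m)**2 (E(X, m) = -5*(X + (3*3 + m)**2) = -5*(X + (9 + m)**2) = -5*X - 5*(9 + m)**2)
18058 - E(145/(-180), -44) = 18058 - (-725/(-180) - 5*(9 - 44)**2) = 18058 - (-725*(-1)/180 - 5*(-35)**2) = 18058 - (-5*(-29/36) - 5*1225) = 18058 - (145/36 - 6125) = 18058 - 1*(-220355/36) = 18058 + 220355/36 = 870443/36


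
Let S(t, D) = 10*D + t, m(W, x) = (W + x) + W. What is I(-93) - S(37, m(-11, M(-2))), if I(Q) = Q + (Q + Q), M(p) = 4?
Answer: -136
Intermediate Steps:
m(W, x) = x + 2*W
S(t, D) = t + 10*D
I(Q) = 3*Q (I(Q) = Q + 2*Q = 3*Q)
I(-93) - S(37, m(-11, M(-2))) = 3*(-93) - (37 + 10*(4 + 2*(-11))) = -279 - (37 + 10*(4 - 22)) = -279 - (37 + 10*(-18)) = -279 - (37 - 180) = -279 - 1*(-143) = -279 + 143 = -136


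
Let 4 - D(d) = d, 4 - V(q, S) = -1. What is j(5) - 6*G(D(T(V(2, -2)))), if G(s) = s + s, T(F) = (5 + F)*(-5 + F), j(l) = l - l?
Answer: -48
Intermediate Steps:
V(q, S) = 5 (V(q, S) = 4 - 1*(-1) = 4 + 1 = 5)
j(l) = 0
T(F) = (-5 + F)*(5 + F)
D(d) = 4 - d
G(s) = 2*s
j(5) - 6*G(D(T(V(2, -2)))) = 0 - 12*(4 - (-25 + 5**2)) = 0 - 12*(4 - (-25 + 25)) = 0 - 12*(4 - 1*0) = 0 - 12*(4 + 0) = 0 - 12*4 = 0 - 6*8 = 0 - 48 = -48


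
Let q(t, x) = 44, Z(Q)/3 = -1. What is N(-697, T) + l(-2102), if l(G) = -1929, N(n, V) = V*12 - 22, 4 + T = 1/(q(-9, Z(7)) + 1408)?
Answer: -241878/121 ≈ -1999.0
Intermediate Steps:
Z(Q) = -3 (Z(Q) = 3*(-1) = -3)
T = -5807/1452 (T = -4 + 1/(44 + 1408) = -4 + 1/1452 = -5807/1452 ≈ -3.9993)
N(n, V) = -22 + 12*V (N(n, V) = 12*V - 22 = -22 + 12*V)
N(-697, T) + l(-2102) = (-22 + 12*(-5807/1452)) - 1929 = (-22 - 5807/121) - 1929 = -8469/121 - 1929 = -241878/121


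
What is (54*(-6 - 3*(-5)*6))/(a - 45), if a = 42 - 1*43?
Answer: -2268/23 ≈ -98.609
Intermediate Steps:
a = -1 (a = 42 - 43 = -1)
(54*(-6 - 3*(-5)*6))/(a - 45) = (54*(-6 - 3*(-5)*6))/(-1 - 45) = (54*(-6 - (-15)*6))/(-46) = (54*(-6 - 1*(-90)))*(-1/46) = (54*(-6 + 90))*(-1/46) = (54*84)*(-1/46) = 4536*(-1/46) = -2268/23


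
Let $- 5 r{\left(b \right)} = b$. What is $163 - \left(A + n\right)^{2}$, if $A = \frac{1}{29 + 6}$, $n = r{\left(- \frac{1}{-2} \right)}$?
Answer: $\frac{31947}{196} \approx 162.99$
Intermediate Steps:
$r{\left(b \right)} = - \frac{b}{5}$
$n = - \frac{1}{10}$ ($n = - \frac{\left(-1\right) \frac{1}{-2}}{5} = - \frac{\left(-1\right) \left(- \frac{1}{2}\right)}{5} = \left(- \frac{1}{5}\right) \frac{1}{2} = - \frac{1}{10} \approx -0.1$)
$A = \frac{1}{35} \approx 0.028571$
$163 - \left(A + n\right)^{2} = 163 - \left(\frac{1}{35} - \frac{1}{10}\right)^{2} = 163 - \left(- \frac{1}{14}\right)^{2} = 163 - \frac{1}{196} = \frac{31947}{196}$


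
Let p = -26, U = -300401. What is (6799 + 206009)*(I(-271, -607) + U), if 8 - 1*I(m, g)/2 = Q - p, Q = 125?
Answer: -63988599096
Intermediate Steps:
I(m, g) = -286 (I(m, g) = 16 - 2*(125 - 1*(-26)) = 16 - 2*(125 + 26) = 16 - 2*151 = 16 - 302 = -286)
(6799 + 206009)*(I(-271, -607) + U) = (6799 + 206009)*(-286 - 300401) = 212808*(-300687) = -63988599096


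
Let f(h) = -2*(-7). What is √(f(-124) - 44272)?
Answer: I*√44258 ≈ 210.38*I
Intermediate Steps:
f(h) = 14
√(f(-124) - 44272) = √(14 - 44272) = √(-44258) = I*√44258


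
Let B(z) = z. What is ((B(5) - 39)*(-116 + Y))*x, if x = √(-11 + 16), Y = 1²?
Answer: 3910*√5 ≈ 8743.0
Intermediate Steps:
Y = 1
x = √5 ≈ 2.2361
((B(5) - 39)*(-116 + Y))*x = ((5 - 39)*(-116 + 1))*√5 = (-34*(-115))*√5 = 3910*√5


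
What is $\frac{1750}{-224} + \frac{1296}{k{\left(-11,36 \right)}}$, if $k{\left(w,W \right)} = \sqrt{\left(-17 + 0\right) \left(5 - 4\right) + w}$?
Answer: $- \frac{125}{16} - \frac{648 i \sqrt{7}}{7} \approx -7.8125 - 244.92 i$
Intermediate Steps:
$k{\left(w,W \right)} = \sqrt{-17 + w}$ ($k{\left(w,W \right)} = \sqrt{\left(-17\right) 1 + w} = \sqrt{-17 + w}$)
$\frac{1750}{-224} + \frac{1296}{k{\left(-11,36 \right)}} = \frac{1750}{-224} + \frac{1296}{\sqrt{-17 - 11}} = 1750 \left(- \frac{1}{224}\right) + \frac{1296}{\sqrt{-28}} = - \frac{125}{16} + \frac{1296}{2 i \sqrt{7}} = - \frac{125}{16} + 1296 \left(- \frac{i \sqrt{7}}{14}\right) = - \frac{125}{16} - \frac{648 i \sqrt{7}}{7}$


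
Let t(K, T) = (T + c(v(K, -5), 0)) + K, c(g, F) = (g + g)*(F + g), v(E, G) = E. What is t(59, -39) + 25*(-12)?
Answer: 6682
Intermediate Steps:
c(g, F) = 2*g*(F + g) (c(g, F) = (2*g)*(F + g) = 2*g*(F + g))
t(K, T) = K + T + 2*K² (t(K, T) = (T + 2*K*(0 + K)) + K = (T + 2*K*K) + K = (T + 2*K²) + K = K + T + 2*K²)
t(59, -39) + 25*(-12) = (59 - 39 + 2*59²) + 25*(-12) = (59 - 39 + 2*3481) - 300 = (59 - 39 + 6962) - 300 = 6982 - 300 = 6682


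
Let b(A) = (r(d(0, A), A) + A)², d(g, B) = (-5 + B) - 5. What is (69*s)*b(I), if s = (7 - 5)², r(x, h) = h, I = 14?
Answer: 216384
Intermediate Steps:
d(g, B) = -10 + B
b(A) = 4*A² (b(A) = (A + A)² = (2*A)² = 4*A²)
s = 4 (s = 2² = 4)
(69*s)*b(I) = (69*4)*(4*14²) = 276*(4*196) = 276*784 = 216384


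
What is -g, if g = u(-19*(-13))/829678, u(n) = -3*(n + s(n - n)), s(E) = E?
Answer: 741/829678 ≈ 0.00089312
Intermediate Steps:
u(n) = -3*n (u(n) = -3*(n + (n - n)) = -3*(n + 0) = -3*n)
g = -741/829678 (g = -(-57)*(-13)/829678 = -3*247*(1/829678) = -741*1/829678 = -741/829678 ≈ -0.00089312)
-g = -1*(-741/829678) = 741/829678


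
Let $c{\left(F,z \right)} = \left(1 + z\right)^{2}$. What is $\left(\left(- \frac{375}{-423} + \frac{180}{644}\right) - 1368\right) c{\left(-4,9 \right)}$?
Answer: $- \frac{3102849800}{22701} \approx -1.3668 \cdot 10^{5}$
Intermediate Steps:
$\left(\left(- \frac{375}{-423} + \frac{180}{644}\right) - 1368\right) c{\left(-4,9 \right)} = \left(\left(- \frac{375}{-423} + \frac{180}{644}\right) - 1368\right) \left(1 + 9\right)^{2} = \left(\left(\left(-375\right) \left(- \frac{1}{423}\right) + 180 \cdot \frac{1}{644}\right) - 1368\right) 10^{2} = \left(\left(\frac{125}{141} + \frac{45}{161}\right) - 1368\right) 100 = \left(\frac{26470}{22701} - 1368\right) 100 = \left(- \frac{31028498}{22701}\right) 100 = - \frac{3102849800}{22701}$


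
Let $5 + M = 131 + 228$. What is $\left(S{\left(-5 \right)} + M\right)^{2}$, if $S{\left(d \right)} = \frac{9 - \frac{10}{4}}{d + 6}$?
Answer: $\frac{519841}{4} \approx 1.2996 \cdot 10^{5}$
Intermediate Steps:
$S{\left(d \right)} = \frac{13}{2 \left(6 + d\right)}$ ($S{\left(d \right)} = \frac{9 - \frac{5}{2}}{6 + d} = \frac{13}{2 \left(6 + d\right)}$)
$M = 354$ ($M = -5 + \left(131 + 228\right) = -5 + 359 = 354$)
$\left(S{\left(-5 \right)} + M\right)^{2} = \left(\frac{13}{2 \left(6 - 5\right)} + 354\right)^{2} = \left(\frac{13}{2 \cdot 1} + 354\right)^{2} = \left(\frac{13}{2} \cdot 1 + 354\right)^{2} = \left(\frac{13}{2} + 354\right)^{2} = \left(\frac{721}{2}\right)^{2} = \frac{519841}{4}$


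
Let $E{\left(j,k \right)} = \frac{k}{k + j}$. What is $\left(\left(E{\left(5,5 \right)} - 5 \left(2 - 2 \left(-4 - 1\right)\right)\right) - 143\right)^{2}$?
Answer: $\frac{164025}{4} \approx 41006.0$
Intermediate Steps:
$E{\left(j,k \right)} = \frac{k}{j + k}$
$\left(\left(E{\left(5,5 \right)} - 5 \left(2 - 2 \left(-4 - 1\right)\right)\right) - 143\right)^{2} = \left(\left(\frac{5}{5 + 5} - 5 \left(2 - 2 \left(-4 - 1\right)\right)\right) - 143\right)^{2} = \left(\left(\frac{5}{10} - 5 \left(2 - 2 \left(-4 - 1\right)\right)\right) - 143\right)^{2} = \left(\left(5 \cdot \frac{1}{10} - 5 \left(2 - -10\right)\right) - 143\right)^{2} = \left(\left(\frac{1}{2} - 5 \left(2 + 10\right)\right) - 143\right)^{2} = \left(\left(\frac{1}{2} - 60\right) - 143\right)^{2} = \left(- \frac{119}{2} - 143\right)^{2} = \left(- \frac{405}{2}\right)^{2} = \frac{164025}{4}$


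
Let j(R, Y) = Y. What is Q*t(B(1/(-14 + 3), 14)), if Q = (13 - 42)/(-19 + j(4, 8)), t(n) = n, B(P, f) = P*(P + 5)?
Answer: -1566/1331 ≈ -1.1766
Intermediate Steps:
B(P, f) = P*(5 + P)
Q = 29/11 (Q = (13 - 42)/(-19 + 8) = -29/(-11) = -29*(-1/11) = 29/11 ≈ 2.6364)
Q*t(B(1/(-14 + 3), 14)) = 29*((5 + 1/(-14 + 3))/(-14 + 3))/11 = 29*((5 + 1/(-11))/(-11))/11 = 29*(-(5 - 1/11)/11)/11 = 29*(-1/11*54/11)/11 = (29/11)*(-54/121) = -1566/1331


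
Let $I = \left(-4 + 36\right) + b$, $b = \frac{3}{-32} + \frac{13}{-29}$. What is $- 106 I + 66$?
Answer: $- \frac{1516605}{464} \approx -3268.5$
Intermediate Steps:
$b = - \frac{503}{928}$ ($b = 3 \left(- \frac{1}{32}\right) + 13 \left(- \frac{1}{29}\right) = - \frac{3}{32} - \frac{13}{29} = - \frac{503}{928} \approx -0.54203$)
$I = \frac{29193}{928}$ ($I = \left(-4 + 36\right) - \frac{503}{928} = 32 - \frac{503}{928} = \frac{29193}{928} \approx 31.458$)
$- 106 I + 66 = \left(-106\right) \frac{29193}{928} + 66 = - \frac{1547229}{464} + 66 = - \frac{1516605}{464}$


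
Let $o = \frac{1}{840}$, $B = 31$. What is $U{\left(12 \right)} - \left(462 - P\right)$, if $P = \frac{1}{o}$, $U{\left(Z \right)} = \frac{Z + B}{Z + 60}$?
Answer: $\frac{27259}{72} \approx 378.6$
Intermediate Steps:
$o = \frac{1}{840} \approx 0.0011905$
$U{\left(Z \right)} = \frac{31 + Z}{60 + Z}$ ($U{\left(Z \right)} = \frac{Z + 31}{Z + 60} = \frac{31 + Z}{60 + Z}$)
$P = 840$ ($P = \frac{1}{\frac{1}{840}} = 840$)
$U{\left(12 \right)} - \left(462 - P\right) = \frac{31 + 12}{60 + 12} - \left(462 - 840\right) = \frac{1}{72} \cdot 43 - \left(462 - 840\right) = \frac{1}{72} \cdot 43 - -378 = \frac{43}{72} + 378 = \frac{27259}{72}$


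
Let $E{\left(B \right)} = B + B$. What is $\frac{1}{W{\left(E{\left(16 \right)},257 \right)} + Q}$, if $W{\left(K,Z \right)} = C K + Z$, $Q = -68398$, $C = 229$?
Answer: $- \frac{1}{60813} \approx -1.6444 \cdot 10^{-5}$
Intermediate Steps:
$E{\left(B \right)} = 2 B$
$W{\left(K,Z \right)} = Z + 229 K$ ($W{\left(K,Z \right)} = 229 K + Z = Z + 229 K$)
$\frac{1}{W{\left(E{\left(16 \right)},257 \right)} + Q} = \frac{1}{\left(257 + 229 \cdot 2 \cdot 16\right) - 68398} = \frac{1}{\left(257 + 229 \cdot 32\right) - 68398} = \frac{1}{\left(257 + 7328\right) - 68398} = \frac{1}{7585 - 68398} = \frac{1}{-60813} = - \frac{1}{60813}$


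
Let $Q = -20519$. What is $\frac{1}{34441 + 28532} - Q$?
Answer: $\frac{1292142988}{62973} \approx 20519.0$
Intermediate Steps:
$\frac{1}{34441 + 28532} - Q = \frac{1}{34441 + 28532} - -20519 = \frac{1}{62973} + 20519 = \frac{1292142988}{62973}$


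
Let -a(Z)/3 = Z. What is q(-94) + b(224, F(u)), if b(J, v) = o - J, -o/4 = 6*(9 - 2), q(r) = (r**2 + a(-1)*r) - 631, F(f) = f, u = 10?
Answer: 7531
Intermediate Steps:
a(Z) = -3*Z
q(r) = -631 + r**2 + 3*r (q(r) = (r**2 + (-3*(-1))*r) - 631 = (r**2 + 3*r) - 631 = -631 + r**2 + 3*r)
o = -168 (o = -24*(9 - 2) = -24*7 = -4*42 = -168)
b(J, v) = -168 - J
q(-94) + b(224, F(u)) = (-631 + (-94)**2 + 3*(-94)) + (-168 - 1*224) = (-631 + 8836 - 282) + (-168 - 224) = 7923 - 392 = 7531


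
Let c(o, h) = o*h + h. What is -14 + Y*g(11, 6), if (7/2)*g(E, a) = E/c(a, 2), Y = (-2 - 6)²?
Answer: 18/49 ≈ 0.36735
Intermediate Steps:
c(o, h) = h + h*o (c(o, h) = h*o + h = h + h*o)
Y = 64 (Y = (-8)² = 64)
g(E, a) = 2*E/(7*(2 + 2*a)) (g(E, a) = 2*(E/((2*(1 + a))))/7 = 2*(E/(2 + 2*a))/7 = 2*E/(7*(2 + 2*a)))
-14 + Y*g(11, 6) = -14 + 64*((⅐)*11/(1 + 6)) = -14 + 64*((⅐)*11/7) = -14 + 64*((⅐)*11*(⅐)) = -14 + 64*(11/49) = -14 + 704/49 = 18/49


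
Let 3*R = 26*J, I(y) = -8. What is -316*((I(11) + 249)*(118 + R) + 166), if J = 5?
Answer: -37016872/3 ≈ -1.2339e+7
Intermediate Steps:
R = 130/3 (R = (26*5)/3 = (⅓)*130 = 130/3 ≈ 43.333)
-316*((I(11) + 249)*(118 + R) + 166) = -316*((-8 + 249)*(118 + 130/3) + 166) = -316*(241*(484/3) + 166) = -316*(116644/3 + 166) = -316*117142/3 = -37016872/3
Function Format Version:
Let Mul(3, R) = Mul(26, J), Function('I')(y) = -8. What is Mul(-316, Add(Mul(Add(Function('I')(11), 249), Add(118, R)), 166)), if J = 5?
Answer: Rational(-37016872, 3) ≈ -1.2339e+7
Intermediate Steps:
R = Rational(130, 3) (R = Mul(Rational(1, 3), Mul(26, 5)) = Mul(Rational(1, 3), 130) = Rational(130, 3) ≈ 43.333)
Mul(-316, Add(Mul(Add(Function('I')(11), 249), Add(118, R)), 166)) = Mul(-316, Add(Mul(Add(-8, 249), Add(118, Rational(130, 3))), 166)) = Mul(-316, Add(Mul(241, Rational(484, 3)), 166)) = Mul(-316, Add(Rational(116644, 3), 166)) = Mul(-316, Rational(117142, 3)) = Rational(-37016872, 3)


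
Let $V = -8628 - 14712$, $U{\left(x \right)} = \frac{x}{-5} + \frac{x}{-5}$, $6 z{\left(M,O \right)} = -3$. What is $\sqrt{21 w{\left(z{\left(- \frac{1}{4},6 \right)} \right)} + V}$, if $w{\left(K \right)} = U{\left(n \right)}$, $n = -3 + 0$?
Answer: $\frac{i \sqrt{582870}}{5} \approx 152.69 i$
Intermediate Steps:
$n = -3$
$z{\left(M,O \right)} = - \frac{1}{2}$ ($z{\left(M,O \right)} = \frac{1}{6} \left(-3\right) = - \frac{1}{2}$)
$U{\left(x \right)} = - \frac{2 x}{5}$ ($U{\left(x \right)} = x \left(- \frac{1}{5}\right) + x \left(- \frac{1}{5}\right) = - \frac{x}{5} - \frac{x}{5} = - \frac{2 x}{5}$)
$w{\left(K \right)} = \frac{6}{5}$ ($w{\left(K \right)} = \left(- \frac{2}{5}\right) \left(-3\right) = \frac{6}{5}$)
$V = -23340$
$\sqrt{21 w{\left(z{\left(- \frac{1}{4},6 \right)} \right)} + V} = \sqrt{21 \cdot \frac{6}{5} - 23340} = \sqrt{\frac{126}{5} - 23340} = \sqrt{- \frac{116574}{5}} = \frac{i \sqrt{582870}}{5}$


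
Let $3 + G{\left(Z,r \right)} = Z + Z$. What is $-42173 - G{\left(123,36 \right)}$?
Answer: $-42416$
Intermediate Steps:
$G{\left(Z,r \right)} = -3 + 2 Z$ ($G{\left(Z,r \right)} = -3 + \left(Z + Z\right) = -3 + 2 Z$)
$-42173 - G{\left(123,36 \right)} = -42173 - \left(-3 + 2 \cdot 123\right) = -42173 - \left(-3 + 246\right) = -42173 - 243 = -42416$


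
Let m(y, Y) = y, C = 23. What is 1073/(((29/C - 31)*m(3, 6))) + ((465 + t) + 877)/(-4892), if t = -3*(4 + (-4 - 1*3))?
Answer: -7718870/627399 ≈ -12.303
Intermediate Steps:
t = 9 (t = -3*(4 + (-4 - 3)) = -3*(4 - 7) = -3*(-3) = 9)
1073/(((29/C - 31)*m(3, 6))) + ((465 + t) + 877)/(-4892) = 1073/(((29/23 - 31)*3)) + ((465 + 9) + 877)/(-4892) = 1073/(((29*(1/23) - 31)*3)) + (474 + 877)*(-1/4892) = 1073/(((29/23 - 31)*3)) + 1351*(-1/4892) = 1073/((-684/23*3)) - 1351/4892 = 1073/(-2052/23) - 1351/4892 = 1073*(-23/2052) - 1351/4892 = -24679/2052 - 1351/4892 = -7718870/627399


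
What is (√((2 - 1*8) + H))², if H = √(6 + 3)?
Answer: -3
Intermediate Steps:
H = 3 (H = √9 = 3)
(√((2 - 1*8) + H))² = (√((2 - 1*8) + 3))² = (√((2 - 8) + 3))² = (√(-6 + 3))² = (√(-3))² = (I*√3)² = -3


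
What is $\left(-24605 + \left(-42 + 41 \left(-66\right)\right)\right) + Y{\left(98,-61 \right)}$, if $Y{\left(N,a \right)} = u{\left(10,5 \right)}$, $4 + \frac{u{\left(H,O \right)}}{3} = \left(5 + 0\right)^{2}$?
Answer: $-27290$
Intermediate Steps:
$u{\left(H,O \right)} = 63$ ($u{\left(H,O \right)} = -12 + 3 \left(5 + 0\right)^{2} = -12 + 3 \cdot 5^{2} = -12 + 3 \cdot 25 = -12 + 75 = 63$)
$Y{\left(N,a \right)} = 63$
$\left(-24605 + \left(-42 + 41 \left(-66\right)\right)\right) + Y{\left(98,-61 \right)} = \left(-24605 + \left(-42 + 41 \left(-66\right)\right)\right) + 63 = \left(-24605 - 2748\right) + 63 = -27353 + 63 = -27290$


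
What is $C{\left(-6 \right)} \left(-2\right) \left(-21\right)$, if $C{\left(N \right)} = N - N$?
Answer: $0$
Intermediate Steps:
$C{\left(N \right)} = 0$
$C{\left(-6 \right)} \left(-2\right) \left(-21\right) = 0 \left(-2\right) \left(-21\right) = 0 \left(-21\right) = 0$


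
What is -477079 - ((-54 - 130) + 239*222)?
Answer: -529953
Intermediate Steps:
-477079 - ((-54 - 130) + 239*222) = -477079 - (-184 + 53058) = -477079 - 1*52874 = -477079 - 52874 = -529953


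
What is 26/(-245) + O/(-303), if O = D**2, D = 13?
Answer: -49283/74235 ≈ -0.66388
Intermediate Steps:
O = 169 (O = 13**2 = 169)
26/(-245) + O/(-303) = 26/(-245) + 169/(-303) = 26*(-1/245) + 169*(-1/303) = -26/245 - 169/303 = -49283/74235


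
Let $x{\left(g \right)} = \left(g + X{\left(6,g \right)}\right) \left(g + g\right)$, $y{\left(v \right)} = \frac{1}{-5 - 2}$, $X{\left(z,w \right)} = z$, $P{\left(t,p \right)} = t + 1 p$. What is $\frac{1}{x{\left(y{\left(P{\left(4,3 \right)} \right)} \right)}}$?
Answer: $- \frac{49}{82} \approx -0.59756$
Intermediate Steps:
$P{\left(t,p \right)} = p + t$ ($P{\left(t,p \right)} = t + p = p + t$)
$y{\left(v \right)} = - \frac{1}{7}$ ($y{\left(v \right)} = \frac{1}{-7} = - \frac{1}{7}$)
$x{\left(g \right)} = 2 g \left(6 + g\right)$ ($x{\left(g \right)} = \left(g + 6\right) \left(g + g\right) = \left(6 + g\right) 2 g = 2 g \left(6 + g\right)$)
$\frac{1}{x{\left(y{\left(P{\left(4,3 \right)} \right)} \right)}} = \frac{1}{2 \left(- \frac{1}{7}\right) \left(6 - \frac{1}{7}\right)} = \frac{1}{2 \left(- \frac{1}{7}\right) \frac{41}{7}} = \frac{1}{- \frac{82}{49}} = - \frac{49}{82}$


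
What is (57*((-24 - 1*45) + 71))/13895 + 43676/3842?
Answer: 303658004/26692295 ≈ 11.376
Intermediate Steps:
(57*((-24 - 1*45) + 71))/13895 + 43676/3842 = (57*((-24 - 45) + 71))*(1/13895) + 43676*(1/3842) = (57*(-69 + 71))*(1/13895) + 21838/1921 = (57*2)*(1/13895) + 21838/1921 = 114*(1/13895) + 21838/1921 = 114/13895 + 21838/1921 = 303658004/26692295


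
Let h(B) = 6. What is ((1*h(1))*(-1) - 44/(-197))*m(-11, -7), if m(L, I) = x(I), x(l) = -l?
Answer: -7966/197 ≈ -40.437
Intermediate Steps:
m(L, I) = -I
((1*h(1))*(-1) - 44/(-197))*m(-11, -7) = ((1*6)*(-1) - 44/(-197))*(-1*(-7)) = (6*(-1) - 44*(-1)/197)*7 = (-6 - 1*(-44/197))*7 = (-6 + 44/197)*7 = -1138/197*7 = -7966/197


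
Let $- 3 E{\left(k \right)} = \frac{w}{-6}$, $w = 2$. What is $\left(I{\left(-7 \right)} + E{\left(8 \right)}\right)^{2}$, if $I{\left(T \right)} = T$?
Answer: $\frac{3844}{81} \approx 47.457$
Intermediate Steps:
$E{\left(k \right)} = \frac{1}{9}$ ($E{\left(k \right)} = - \frac{2 \frac{1}{-6}}{3} = - \frac{2 \left(- \frac{1}{6}\right)}{3} = \left(- \frac{1}{3}\right) \left(- \frac{1}{3}\right) = \frac{1}{9}$)
$\left(I{\left(-7 \right)} + E{\left(8 \right)}\right)^{2} = \left(-7 + \frac{1}{9}\right)^{2} = \left(- \frac{62}{9}\right)^{2} = \frac{3844}{81}$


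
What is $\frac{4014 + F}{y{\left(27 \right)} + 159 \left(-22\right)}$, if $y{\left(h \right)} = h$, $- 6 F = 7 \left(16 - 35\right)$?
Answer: $- \frac{24217}{20826} \approx -1.1628$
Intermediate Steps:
$F = \frac{133}{6}$ ($F = - \frac{7 \left(16 - 35\right)}{6} = - \frac{7 \left(-19\right)}{6} = \left(- \frac{1}{6}\right) \left(-133\right) = \frac{133}{6} \approx 22.167$)
$\frac{4014 + F}{y{\left(27 \right)} + 159 \left(-22\right)} = \frac{4014 + \frac{133}{6}}{27 + 159 \left(-22\right)} = \frac{24217}{6 \left(27 - 3498\right)} = \frac{24217}{6 \left(-3471\right)} = \frac{24217}{6} \left(- \frac{1}{3471}\right) = - \frac{24217}{20826}$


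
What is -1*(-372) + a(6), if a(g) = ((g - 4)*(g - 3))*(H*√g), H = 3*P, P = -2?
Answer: 372 - 36*√6 ≈ 283.82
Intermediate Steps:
H = -6 (H = 3*(-2) = -6)
a(g) = -6*√g*(-4 + g)*(-3 + g) (a(g) = ((g - 4)*(g - 3))*(-6*√g) = ((-4 + g)*(-3 + g))*(-6*√g) = -6*√g*(-4 + g)*(-3 + g))
-1*(-372) + a(6) = -1*(-372) + 6*√6*(-12 - 1*6² + 7*6) = 372 + 6*√6*(-12 - 1*36 + 42) = 372 + 6*√6*(-12 - 36 + 42) = 372 + 6*√6*(-6) = 372 - 36*√6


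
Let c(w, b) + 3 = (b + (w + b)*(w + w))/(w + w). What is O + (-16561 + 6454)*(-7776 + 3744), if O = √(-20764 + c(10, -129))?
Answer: 40751424 + I*√2089245/10 ≈ 4.0751e+7 + 144.54*I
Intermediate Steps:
c(w, b) = -3 + (b + 2*w*(b + w))/(2*w) (c(w, b) = -3 + (b + (w + b)*(w + w))/(w + w) = -3 + (b + (b + w)*(2*w))/((2*w)) = -3 + (b + 2*w*(b + w))*(1/(2*w)) = -3 + (b + 2*w*(b + w))/(2*w))
O = I*√2089245/10 (O = √(-20764 + (-3 - 129 + 10 + (½)*(-129)/10)) = √(-20764 + (-3 - 129 + 10 + (½)*(-129)*(⅒))) = √(-20764 + (-3 - 129 + 10 - 129/20)) = √(-20764 - 2569/20) = √(-417849/20) = I*√2089245/10 ≈ 144.54*I)
O + (-16561 + 6454)*(-7776 + 3744) = I*√2089245/10 + (-16561 + 6454)*(-7776 + 3744) = I*√2089245/10 - 10107*(-4032) = I*√2089245/10 + 40751424 = 40751424 + I*√2089245/10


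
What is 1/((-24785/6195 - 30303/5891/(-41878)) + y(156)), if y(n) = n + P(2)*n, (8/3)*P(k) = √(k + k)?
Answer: 305665386222/82223779735837 ≈ 0.0037175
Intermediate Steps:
P(k) = 3*√2*√k/8 (P(k) = 3*√(k + k)/8 = 3*√(2*k)/8 = 3*(√2*√k)/8 = 3*√2*√k/8)
y(n) = 7*n/4 (y(n) = n + (3*√2*√2/8)*n = n + 3*n/4 = 7*n/4)
1/((-24785/6195 - 30303/5891/(-41878)) + y(156)) = 1/((-24785/6195 - 30303/5891/(-41878)) + (7/4)*156) = 1/((-24785*1/6195 - 30303*1/5891*(-1/41878)) + 273) = 1/((-4957/1239 - 30303/5891*(-1/41878)) + 273) = 1/((-4957/1239 + 30303/246703298) + 273) = 1/(-1222870702769/305665386222 + 273) = 1/(82223779735837/305665386222) = 305665386222/82223779735837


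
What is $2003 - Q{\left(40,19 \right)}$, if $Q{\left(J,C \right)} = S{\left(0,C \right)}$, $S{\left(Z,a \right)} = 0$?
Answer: $2003$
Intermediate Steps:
$Q{\left(J,C \right)} = 0$
$2003 - Q{\left(40,19 \right)} = 2003 - 0 = 2003 + 0 = 2003$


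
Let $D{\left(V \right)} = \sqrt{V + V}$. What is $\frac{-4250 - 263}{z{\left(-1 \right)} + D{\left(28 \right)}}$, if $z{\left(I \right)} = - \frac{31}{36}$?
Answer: $- \frac{5036508}{71615} - \frac{11697696 \sqrt{14}}{71615} \approx -681.5$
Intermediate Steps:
$z{\left(I \right)} = - \frac{31}{36}$ ($z{\left(I \right)} = \left(-31\right) \frac{1}{36} = - \frac{31}{36}$)
$D{\left(V \right)} = \sqrt{2} \sqrt{V}$ ($D{\left(V \right)} = \sqrt{2 V} = \sqrt{2} \sqrt{V}$)
$\frac{-4250 - 263}{z{\left(-1 \right)} + D{\left(28 \right)}} = \frac{-4250 - 263}{- \frac{31}{36} + \sqrt{2} \sqrt{28}} = - \frac{4513}{- \frac{31}{36} + \sqrt{2} \cdot 2 \sqrt{7}} = - \frac{4513}{- \frac{31}{36} + 2 \sqrt{14}}$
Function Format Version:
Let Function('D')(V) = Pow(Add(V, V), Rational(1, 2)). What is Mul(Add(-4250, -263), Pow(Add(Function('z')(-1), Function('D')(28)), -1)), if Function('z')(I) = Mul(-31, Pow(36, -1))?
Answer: Add(Rational(-5036508, 71615), Mul(Rational(-11697696, 71615), Pow(14, Rational(1, 2)))) ≈ -681.50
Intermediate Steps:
Function('z')(I) = Rational(-31, 36) (Function('z')(I) = Mul(-31, Rational(1, 36)) = Rational(-31, 36))
Function('D')(V) = Mul(Pow(2, Rational(1, 2)), Pow(V, Rational(1, 2))) (Function('D')(V) = Pow(Mul(2, V), Rational(1, 2)) = Mul(Pow(2, Rational(1, 2)), Pow(V, Rational(1, 2))))
Mul(Add(-4250, -263), Pow(Add(Function('z')(-1), Function('D')(28)), -1)) = Mul(Add(-4250, -263), Pow(Add(Rational(-31, 36), Mul(Pow(2, Rational(1, 2)), Pow(28, Rational(1, 2)))), -1)) = Mul(-4513, Pow(Add(Rational(-31, 36), Mul(Pow(2, Rational(1, 2)), Mul(2, Pow(7, Rational(1, 2))))), -1)) = Mul(-4513, Pow(Add(Rational(-31, 36), Mul(2, Pow(14, Rational(1, 2)))), -1))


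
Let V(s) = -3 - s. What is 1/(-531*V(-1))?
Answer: 1/1062 ≈ 0.00094162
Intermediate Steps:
1/(-531*V(-1)) = 1/(-531*(-3 - 1*(-1))) = 1/(-531*(-3 + 1)) = 1/(-531*(-2)) = 1/1062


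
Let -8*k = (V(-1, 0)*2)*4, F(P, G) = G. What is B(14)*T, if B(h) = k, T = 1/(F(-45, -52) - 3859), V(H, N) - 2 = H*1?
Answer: 1/3911 ≈ 0.00025569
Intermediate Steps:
V(H, N) = 2 + H (V(H, N) = 2 + H*1 = 2 + H)
k = -1 (k = -(2 - 1)*2*4/8 = -1*2*4/8 = -4/4 = -1/8*8 = -1)
T = -1/3911 (T = 1/(-52 - 3859) = 1/(-3911) = -1/3911 ≈ -0.00025569)
B(h) = -1
B(14)*T = -1*(-1/3911) = 1/3911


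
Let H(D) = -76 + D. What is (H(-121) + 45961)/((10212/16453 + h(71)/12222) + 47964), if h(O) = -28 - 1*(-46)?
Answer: 511256507468/535840949269 ≈ 0.95412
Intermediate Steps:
h(O) = 18 (h(O) = -28 + 46 = 18)
(H(-121) + 45961)/((10212/16453 + h(71)/12222) + 47964) = ((-76 - 121) + 45961)/((10212/16453 + 18/12222) + 47964) = (-197 + 45961)/((10212*(1/16453) + 18*(1/12222)) + 47964) = 45764/((10212/16453 + 1/679) + 47964) = 45764/(6950401/11171587 + 47964) = 45764/(535840949269/11171587) = 45764*(11171587/535840949269) = 511256507468/535840949269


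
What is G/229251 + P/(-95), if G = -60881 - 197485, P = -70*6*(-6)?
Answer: -40150486/1451923 ≈ -27.653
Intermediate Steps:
P = 2520 (P = -420*(-6) = 2520)
G = -258366
G/229251 + P/(-95) = -258366/229251 + 2520/(-95) = -258366*1/229251 + 2520*(-1/95) = -86122/76417 - 504/19 = -40150486/1451923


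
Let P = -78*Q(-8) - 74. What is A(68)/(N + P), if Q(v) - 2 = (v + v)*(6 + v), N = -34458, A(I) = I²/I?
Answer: -17/9296 ≈ -0.0018287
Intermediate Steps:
A(I) = I
Q(v) = 2 + 2*v*(6 + v) (Q(v) = 2 + (v + v)*(6 + v) = 2 + (2*v)*(6 + v) = 2 + 2*v*(6 + v))
P = -2726 (P = -78*(2 + 2*(-8)² + 12*(-8)) - 74 = -78*(2 + 2*64 - 96) - 74 = -78*(2 + 128 - 96) - 74 = -78*34 - 74 = -2652 - 74 = -2726)
A(68)/(N + P) = 68/(-34458 - 2726) = 68/(-37184) = 68*(-1/37184) = -17/9296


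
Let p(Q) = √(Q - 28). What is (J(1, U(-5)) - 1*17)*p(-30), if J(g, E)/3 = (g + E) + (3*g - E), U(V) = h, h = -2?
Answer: -5*I*√58 ≈ -38.079*I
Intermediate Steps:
U(V) = -2
p(Q) = √(-28 + Q)
J(g, E) = 12*g (J(g, E) = 3*((g + E) + (3*g - E)) = 3*((E + g) + (-E + 3*g)) = 3*(4*g) = 12*g)
(J(1, U(-5)) - 1*17)*p(-30) = (12*1 - 1*17)*√(-28 - 30) = (12 - 17)*√(-58) = -5*I*√58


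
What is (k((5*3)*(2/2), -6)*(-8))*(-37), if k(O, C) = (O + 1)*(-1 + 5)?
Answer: 18944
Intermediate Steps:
k(O, C) = 4 + 4*O (k(O, C) = (1 + O)*4 = 4 + 4*O)
(k((5*3)*(2/2), -6)*(-8))*(-37) = ((4 + 4*((5*3)*(2/2)))*(-8))*(-37) = ((4 + 4*(15*(2*(1/2))))*(-8))*(-37) = ((4 + 4*(15*1))*(-8))*(-37) = ((4 + 4*15)*(-8))*(-37) = ((4 + 60)*(-8))*(-37) = (64*(-8))*(-37) = -512*(-37) = 18944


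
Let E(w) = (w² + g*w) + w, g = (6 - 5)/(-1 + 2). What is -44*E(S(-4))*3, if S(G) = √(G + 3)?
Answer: 132 - 264*I ≈ 132.0 - 264.0*I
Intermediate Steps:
g = 1 (g = 1/1 = 1*1 = 1)
S(G) = √(3 + G)
E(w) = w² + 2*w (E(w) = (w² + 1*w) + w = (w² + w) + w = (w + w²) + w = w² + 2*w)
-44*E(S(-4))*3 = -44*√(3 - 4)*(2 + √(3 - 4))*3 = -44*√(-1)*(2 + √(-1))*3 = -44*I*(2 + I)*3 = -132*I*(2 + I)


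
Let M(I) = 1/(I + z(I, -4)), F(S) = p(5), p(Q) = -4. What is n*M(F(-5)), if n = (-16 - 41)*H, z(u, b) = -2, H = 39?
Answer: 741/2 ≈ 370.50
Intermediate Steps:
F(S) = -4
M(I) = 1/(-2 + I) (M(I) = 1/(I - 2) = 1/(-2 + I))
n = -2223 (n = (-16 - 41)*39 = -57*39 = -2223)
n*M(F(-5)) = -2223/(-2 - 4) = -2223/(-6) = -2223*(-⅙) = 741/2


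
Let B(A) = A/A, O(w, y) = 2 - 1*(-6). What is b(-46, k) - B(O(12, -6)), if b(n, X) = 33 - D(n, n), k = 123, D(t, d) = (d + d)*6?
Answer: 584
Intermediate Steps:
O(w, y) = 8 (O(w, y) = 2 + 6 = 8)
D(t, d) = 12*d (D(t, d) = (2*d)*6 = 12*d)
b(n, X) = 33 - 12*n
B(A) = 1
b(-46, k) - B(O(12, -6)) = (33 - 12*(-46)) - 1*1 = (33 + 552) - 1 = 585 - 1 = 584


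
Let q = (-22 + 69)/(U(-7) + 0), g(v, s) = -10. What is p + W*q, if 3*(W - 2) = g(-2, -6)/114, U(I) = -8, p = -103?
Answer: -156743/1368 ≈ -114.58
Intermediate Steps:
W = 337/171 (W = 2 + (-10/114)/3 = 2 + (-10*1/114)/3 = 2 + (⅓)*(-5/57) = 2 - 5/171 = 337/171 ≈ 1.9708)
q = -47/8 (q = (-22 + 69)/(-8 + 0) = 47/(-8) = 47*(-⅛) = -47/8 ≈ -5.8750)
p + W*q = -103 + (337/171)*(-47/8) = -103 - 15839/1368 = -156743/1368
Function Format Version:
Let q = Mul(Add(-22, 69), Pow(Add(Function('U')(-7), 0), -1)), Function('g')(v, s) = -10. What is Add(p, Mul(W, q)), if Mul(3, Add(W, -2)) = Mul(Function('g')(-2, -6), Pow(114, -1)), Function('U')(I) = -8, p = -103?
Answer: Rational(-156743, 1368) ≈ -114.58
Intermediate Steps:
W = Rational(337, 171) (W = Add(2, Mul(Rational(1, 3), Mul(-10, Pow(114, -1)))) = Add(2, Mul(Rational(1, 3), Mul(-10, Rational(1, 114)))) = Add(2, Mul(Rational(1, 3), Rational(-5, 57))) = Add(2, Rational(-5, 171)) = Rational(337, 171) ≈ 1.9708)
q = Rational(-47, 8) (q = Mul(Add(-22, 69), Pow(Add(-8, 0), -1)) = Mul(47, Pow(-8, -1)) = Mul(47, Rational(-1, 8)) = Rational(-47, 8) ≈ -5.8750)
Add(p, Mul(W, q)) = Add(-103, Mul(Rational(337, 171), Rational(-47, 8))) = Add(-103, Rational(-15839, 1368)) = Rational(-156743, 1368)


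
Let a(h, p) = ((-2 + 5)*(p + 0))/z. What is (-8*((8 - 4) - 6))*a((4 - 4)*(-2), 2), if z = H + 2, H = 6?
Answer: 12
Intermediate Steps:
z = 8 (z = 6 + 2 = 8)
a(h, p) = 3*p/8 (a(h, p) = ((-2 + 5)*(p + 0))/8 = (3*p)*(1/8) = 3*p/8)
(-8*((8 - 4) - 6))*a((4 - 4)*(-2), 2) = (-8*((8 - 4) - 6))*((3/8)*2) = -8*(4 - 6)*(3/4) = -8*(-2)*(3/4) = 16*(3/4) = 12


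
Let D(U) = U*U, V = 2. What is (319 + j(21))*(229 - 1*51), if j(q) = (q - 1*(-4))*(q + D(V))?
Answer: 168032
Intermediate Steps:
D(U) = U²
j(q) = (4 + q)² (j(q) = (q - 1*(-4))*(q + 2²) = (q + 4)*(q + 4) = (4 + q)*(4 + q) = (4 + q)²)
(319 + j(21))*(229 - 1*51) = (319 + (16 + 21² + 8*21))*(229 - 1*51) = (319 + (16 + 441 + 168))*(229 - 51) = (319 + 625)*178 = 944*178 = 168032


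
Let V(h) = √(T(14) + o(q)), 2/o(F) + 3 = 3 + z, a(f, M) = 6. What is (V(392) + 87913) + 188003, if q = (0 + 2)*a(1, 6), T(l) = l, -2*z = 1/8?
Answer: 275916 + 3*I*√2 ≈ 2.7592e+5 + 4.2426*I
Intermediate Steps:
z = -1/16 (z = -1/(2*8) = -½*⅛ = -1/16 ≈ -0.062500)
q = 12 (q = (0 + 2)*6 = 2*6 = 12)
o(F) = -32 (o(F) = 2/(-3 + (3 - 1/16)) = 2/(-3 + 47/16) = 2/(-1/16) = 2*(-16) = -32)
V(h) = 3*I*√2 (V(h) = √(14 - 32) = √(-18) = 3*I*√2)
(V(392) + 87913) + 188003 = (3*I*√2 + 87913) + 188003 = (87913 + 3*I*√2) + 188003 = 275916 + 3*I*√2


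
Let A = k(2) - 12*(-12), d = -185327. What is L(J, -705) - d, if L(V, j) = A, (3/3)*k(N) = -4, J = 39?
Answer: 185467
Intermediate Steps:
k(N) = -4
A = 140 (A = -4 - 12*(-12) = -4 + 144 = 140)
L(V, j) = 140
L(J, -705) - d = 140 - 1*(-185327) = 140 + 185327 = 185467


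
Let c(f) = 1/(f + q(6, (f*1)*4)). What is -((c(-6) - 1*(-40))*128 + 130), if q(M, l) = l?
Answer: -78686/15 ≈ -5245.7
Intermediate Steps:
c(f) = 1/(5*f) (c(f) = 1/(f + (f*1)*4) = 1/(f + f*4) = 1/(f + 4*f) = 1/(5*f))
-((c(-6) - 1*(-40))*128 + 130) = -(((⅕)/(-6) - 1*(-40))*128 + 130) = -(((⅕)*(-⅙) + 40)*128 + 130) = -((-1/30 + 40)*128 + 130) = -((1199/30)*128 + 130) = -(76736/15 + 130) = -1*78686/15 = -78686/15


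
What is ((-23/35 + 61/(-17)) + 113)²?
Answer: 4187254681/354025 ≈ 11828.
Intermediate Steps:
((-23/35 + 61/(-17)) + 113)² = ((-23*1/35 + 61*(-1/17)) + 113)² = ((-23/35 - 61/17) + 113)² = (-2526/595 + 113)² = (64709/595)² = 4187254681/354025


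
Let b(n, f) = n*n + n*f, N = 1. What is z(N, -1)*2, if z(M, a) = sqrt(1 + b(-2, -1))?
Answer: 2*sqrt(7) ≈ 5.2915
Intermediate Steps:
b(n, f) = n**2 + f*n
z(M, a) = sqrt(7) (z(M, a) = sqrt(1 - 2*(-1 - 2)) = sqrt(1 - 2*(-3)) = sqrt(1 + 6) = sqrt(7))
z(N, -1)*2 = sqrt(7)*2 = 2*sqrt(7)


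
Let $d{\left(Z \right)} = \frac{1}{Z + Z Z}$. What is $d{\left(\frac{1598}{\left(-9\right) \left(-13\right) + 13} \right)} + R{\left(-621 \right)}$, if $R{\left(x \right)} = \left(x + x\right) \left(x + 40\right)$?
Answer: $\frac{498147842497}{690336} \approx 7.216 \cdot 10^{5}$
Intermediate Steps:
$R{\left(x \right)} = 2 x \left(40 + x\right)$
$d{\left(Z \right)} = \frac{1}{Z + Z^{2}}$
$d{\left(\frac{1598}{\left(-9\right) \left(-13\right) + 13} \right)} + R{\left(-621 \right)} = \frac{1}{\frac{1598}{\left(-9\right) \left(-13\right) + 13} \left(1 + \frac{1598}{\left(-9\right) \left(-13\right) + 13}\right)} + 2 \left(-621\right) \left(40 - 621\right) = \frac{1}{\frac{1598}{117 + 13} \left(1 + \frac{1598}{117 + 13}\right)} + 2 \left(-621\right) \left(-581\right) = \frac{1}{\frac{1598}{130} \left(1 + \frac{1598}{130}\right)} + 721602 = \frac{1}{1598 \cdot \frac{1}{130} \left(1 + 1598 \cdot \frac{1}{130}\right)} + 721602 = \frac{1}{\frac{799}{65} \left(1 + \frac{799}{65}\right)} + 721602 = \frac{65}{799 \cdot \frac{864}{65}} + 721602 = \frac{65}{799} \cdot \frac{65}{864} + 721602 = \frac{4225}{690336} + 721602 = \frac{498147842497}{690336}$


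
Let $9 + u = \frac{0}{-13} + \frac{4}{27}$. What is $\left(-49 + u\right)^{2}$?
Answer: $\frac{2439844}{729} \approx 3346.8$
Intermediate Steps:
$u = - \frac{239}{27}$ ($u = -9 + \left(\frac{0}{-13} + \frac{4}{27}\right) = -9 + \left(0 \left(- \frac{1}{13}\right) + 4 \cdot \frac{1}{27}\right) = -9 + \left(0 + \frac{4}{27}\right) = -9 + \frac{4}{27} = - \frac{239}{27} \approx -8.8519$)
$\left(-49 + u\right)^{2} = \left(-49 - \frac{239}{27}\right)^{2} = \left(- \frac{1562}{27}\right)^{2} = \frac{2439844}{729}$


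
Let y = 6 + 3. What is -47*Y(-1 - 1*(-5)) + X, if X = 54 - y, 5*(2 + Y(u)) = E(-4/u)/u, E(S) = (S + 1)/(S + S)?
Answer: 139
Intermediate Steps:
E(S) = (1 + S)/(2*S) (E(S) = (1 + S)/((2*S)) = (1 + S)*(1/(2*S)) = (1 + S)/(2*S))
y = 9
Y(u) = -81/40 + 1/(10*u) (Y(u) = -2 + (((1 - 4/u)/(2*((-4/u))))/u)/5 = -2 + (((-u/4)*(1 - 4/u)/2)/u)/5 = -2 + ((-u*(1 - 4/u)/8)/u)/5 = -2 + (-⅛ + 1/(2*u))/5 = -2 + (-1/40 + 1/(10*u)) = -81/40 + 1/(10*u))
X = 45 (X = 54 - 1*9 = 54 - 9 = 45)
-47*Y(-1 - 1*(-5)) + X = -47*(4 - 81*(-1 - 1*(-5)))/(40*(-1 - 1*(-5))) + 45 = -47*(4 - 81*(-1 + 5))/(40*(-1 + 5)) + 45 = -47*(4 - 81*4)/(40*4) + 45 = -47*(4 - 324)/(40*4) + 45 = -47*(-320)/(40*4) + 45 = -47*(-2) + 45 = 94 + 45 = 139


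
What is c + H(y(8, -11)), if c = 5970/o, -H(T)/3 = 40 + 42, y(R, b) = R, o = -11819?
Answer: -2913444/11819 ≈ -246.51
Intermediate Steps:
H(T) = -246 (H(T) = -3*(40 + 42) = -3*82 = -246)
c = -5970/11819 (c = 5970/(-11819) = 5970*(-1/11819) = -5970/11819 ≈ -0.50512)
c + H(y(8, -11)) = -5970/11819 - 246 = -2913444/11819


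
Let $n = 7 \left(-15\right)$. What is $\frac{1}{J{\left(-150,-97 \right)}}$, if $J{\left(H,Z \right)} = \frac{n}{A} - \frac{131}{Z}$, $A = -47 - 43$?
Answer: $\frac{582}{1465} \approx 0.39727$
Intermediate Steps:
$n = -105$
$A = -90$ ($A = -47 - 43 = -90$)
$J{\left(H,Z \right)} = \frac{7}{6} - \frac{131}{Z}$ ($J{\left(H,Z \right)} = - \frac{105}{-90} - \frac{131}{Z} = \left(-105\right) \left(- \frac{1}{90}\right) - \frac{131}{Z} = \frac{7}{6} - \frac{131}{Z}$)
$\frac{1}{J{\left(-150,-97 \right)}} = \frac{1}{\frac{7}{6} - \frac{131}{-97}} = \frac{1}{\frac{7}{6} - - \frac{131}{97}} = \frac{1}{\frac{7}{6} + \frac{131}{97}} = \frac{1}{\frac{1465}{582}} = \frac{582}{1465}$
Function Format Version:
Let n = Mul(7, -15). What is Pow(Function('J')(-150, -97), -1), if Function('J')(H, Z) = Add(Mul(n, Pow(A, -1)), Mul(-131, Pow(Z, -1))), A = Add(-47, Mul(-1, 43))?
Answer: Rational(582, 1465) ≈ 0.39727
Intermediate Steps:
n = -105
A = -90 (A = Add(-47, -43) = -90)
Function('J')(H, Z) = Add(Rational(7, 6), Mul(-131, Pow(Z, -1))) (Function('J')(H, Z) = Add(Mul(-105, Pow(-90, -1)), Mul(-131, Pow(Z, -1))) = Add(Mul(-105, Rational(-1, 90)), Mul(-131, Pow(Z, -1))) = Add(Rational(7, 6), Mul(-131, Pow(Z, -1))))
Pow(Function('J')(-150, -97), -1) = Pow(Add(Rational(7, 6), Mul(-131, Pow(-97, -1))), -1) = Pow(Add(Rational(7, 6), Mul(-131, Rational(-1, 97))), -1) = Pow(Add(Rational(7, 6), Rational(131, 97)), -1) = Pow(Rational(1465, 582), -1) = Rational(582, 1465)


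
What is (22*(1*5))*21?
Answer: 2310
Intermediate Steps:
(22*(1*5))*21 = (22*5)*21 = 110*21 = 2310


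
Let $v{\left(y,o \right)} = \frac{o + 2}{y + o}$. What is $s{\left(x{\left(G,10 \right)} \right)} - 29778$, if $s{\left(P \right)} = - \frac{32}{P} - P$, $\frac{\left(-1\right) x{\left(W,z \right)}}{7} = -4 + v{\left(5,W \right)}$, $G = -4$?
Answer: $- \frac{626236}{21} \approx -29821.0$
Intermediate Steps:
$v{\left(y,o \right)} = \frac{2 + o}{o + y}$
$x{\left(W,z \right)} = 28 - \frac{7 \left(2 + W\right)}{5 + W}$ ($x{\left(W,z \right)} = - 7 \left(-4 + \frac{2 + W}{W + 5}\right) = - 7 \left(-4 + \frac{2 + W}{5 + W}\right) = 28 - \frac{7 \left(2 + W\right)}{5 + W}$)
$s{\left(P \right)} = - P - \frac{32}{P}$
$s{\left(x{\left(G,10 \right)} \right)} - 29778 = \left(- \frac{21 \left(6 - 4\right)}{5 - 4} - \frac{32}{21 \frac{1}{5 - 4} \left(6 - 4\right)}\right) - 29778 = \left(- \frac{21 \cdot 2}{1} - \frac{32}{21 \cdot 1^{-1} \cdot 2}\right) - 29778 = \left(- 21 \cdot 1 \cdot 2 - \frac{32}{21 \cdot 1 \cdot 2}\right) - 29778 = \left(\left(-1\right) 42 - \frac{32}{42}\right) - 29778 = \left(-42 - \frac{16}{21}\right) - 29778 = - \frac{898}{21} - 29778 = - \frac{626236}{21}$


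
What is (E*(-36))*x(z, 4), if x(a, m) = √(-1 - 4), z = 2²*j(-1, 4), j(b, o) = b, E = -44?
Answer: 1584*I*√5 ≈ 3541.9*I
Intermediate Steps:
z = -4 (z = 2²*(-1) = 4*(-1) = -4)
x(a, m) = I*√5 (x(a, m) = √(-5) = I*√5)
(E*(-36))*x(z, 4) = (-44*(-36))*(I*√5) = 1584*(I*√5) = 1584*I*√5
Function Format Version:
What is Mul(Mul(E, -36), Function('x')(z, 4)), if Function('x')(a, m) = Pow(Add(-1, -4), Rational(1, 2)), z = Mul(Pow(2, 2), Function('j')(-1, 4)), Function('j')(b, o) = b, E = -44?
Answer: Mul(1584, I, Pow(5, Rational(1, 2))) ≈ Mul(3541.9, I)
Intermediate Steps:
z = -4 (z = Mul(Pow(2, 2), -1) = Mul(4, -1) = -4)
Function('x')(a, m) = Mul(I, Pow(5, Rational(1, 2))) (Function('x')(a, m) = Pow(-5, Rational(1, 2)) = Mul(I, Pow(5, Rational(1, 2))))
Mul(Mul(E, -36), Function('x')(z, 4)) = Mul(Mul(-44, -36), Mul(I, Pow(5, Rational(1, 2)))) = Mul(1584, Mul(I, Pow(5, Rational(1, 2)))) = Mul(1584, I, Pow(5, Rational(1, 2)))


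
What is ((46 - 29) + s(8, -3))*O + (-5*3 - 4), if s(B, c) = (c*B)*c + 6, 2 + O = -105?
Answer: -10184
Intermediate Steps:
O = -107 (O = -2 - 105 = -107)
s(B, c) = 6 + B*c**2 (s(B, c) = (B*c)*c + 6 = B*c**2 + 6 = 6 + B*c**2)
((46 - 29) + s(8, -3))*O + (-5*3 - 4) = ((46 - 29) + (6 + 8*(-3)**2))*(-107) + (-5*3 - 4) = (17 + (6 + 8*9))*(-107) + (-15 - 4) = (17 + (6 + 72))*(-107) - 19 = (17 + 78)*(-107) - 19 = 95*(-107) - 19 = -10165 - 19 = -10184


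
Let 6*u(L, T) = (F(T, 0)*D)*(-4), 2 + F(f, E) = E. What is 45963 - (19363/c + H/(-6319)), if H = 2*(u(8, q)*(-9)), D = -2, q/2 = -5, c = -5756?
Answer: 1671896405017/36372164 ≈ 45966.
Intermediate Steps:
F(f, E) = -2 + E
q = -10 (q = 2*(-5) = -10)
u(L, T) = -8/3 (u(L, T) = (((-2 + 0)*(-2))*(-4))/6 = (-2*(-2)*(-4))/6 = (4*(-4))/6 = (⅙)*(-16) = -8/3)
H = 48 (H = 2*(-8/3*(-9)) = 2*24 = 48)
45963 - (19363/c + H/(-6319)) = 45963 - (19363/(-5756) + 48/(-6319)) = 45963 - (19363*(-1/5756) + 48*(-1/6319)) = 45963 - (-19363/5756 - 48/6319) = 45963 - 1*(-122631085/36372164) = 45963 + 122631085/36372164 = 1671896405017/36372164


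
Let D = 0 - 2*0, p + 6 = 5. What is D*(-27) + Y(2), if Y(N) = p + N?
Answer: 1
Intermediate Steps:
p = -1 (p = -6 + 5 = -1)
D = 0 (D = 0 + 0 = 0)
Y(N) = -1 + N
D*(-27) + Y(2) = 0*(-27) + (-1 + 2) = 0 + 1 = 1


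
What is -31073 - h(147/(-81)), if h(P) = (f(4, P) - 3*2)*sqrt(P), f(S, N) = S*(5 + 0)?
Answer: -31073 - 98*I*sqrt(3)/9 ≈ -31073.0 - 18.86*I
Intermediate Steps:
f(S, N) = 5*S (f(S, N) = S*5 = 5*S)
h(P) = 14*sqrt(P) (h(P) = (5*4 - 3*2)*sqrt(P) = (20 - 6)*sqrt(P) = 14*sqrt(P))
-31073 - h(147/(-81)) = -31073 - 14*sqrt(147/(-81)) = -31073 - 14*sqrt(147*(-1/81)) = -31073 - 14*sqrt(-49/27) = -31073 - 14*7*I*sqrt(3)/9 = -31073 - 98*I*sqrt(3)/9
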